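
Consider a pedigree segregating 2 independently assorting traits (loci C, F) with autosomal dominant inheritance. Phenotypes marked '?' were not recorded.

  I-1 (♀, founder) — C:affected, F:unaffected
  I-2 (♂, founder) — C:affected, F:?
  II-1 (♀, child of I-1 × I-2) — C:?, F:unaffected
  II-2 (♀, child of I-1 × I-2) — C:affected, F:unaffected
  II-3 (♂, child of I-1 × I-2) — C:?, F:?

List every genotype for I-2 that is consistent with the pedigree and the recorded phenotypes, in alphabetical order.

C/I-1 aff ·: Cc|CC
C/I-2 aff ·: Cc|CC
C/II-1 ? I-1×I-2: cc|Cc|CC
C/II-2 aff I-1×I-2: Cc|CC
C/II-3 ? I-1×I-2: cc|Cc|CC
⇒ C over [I-1,I-2,II-1,II-2,II-3]: 35 consistent
F/I-1 un ·: ff
F/I-2 ? ·: ff|Ff
F/II-1 un I-1×I-2: ff
F/II-2 un I-1×I-2: ff
F/II-3 ? I-1×I-2: ff|Ff
⇒ F over [I-1,I-2,II-1,II-2,II-3]: 3 consistent

I-2 ∈ {CC Ff, CC ff, Cc Ff, Cc ff}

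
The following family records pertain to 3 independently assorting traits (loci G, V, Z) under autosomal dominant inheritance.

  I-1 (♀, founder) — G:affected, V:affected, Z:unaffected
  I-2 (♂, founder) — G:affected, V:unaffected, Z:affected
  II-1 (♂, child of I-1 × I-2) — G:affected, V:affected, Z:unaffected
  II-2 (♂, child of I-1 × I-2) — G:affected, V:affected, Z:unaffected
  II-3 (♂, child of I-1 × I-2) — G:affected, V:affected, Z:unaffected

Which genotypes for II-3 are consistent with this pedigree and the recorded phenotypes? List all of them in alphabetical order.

II-3 ∈ {GG Vv zz, Gg Vv zz}

G/I-1 aff ·: Gg|GG
G/I-2 aff ·: Gg|GG
G/II-1 aff I-1×I-2: Gg|GG
G/II-2 aff I-1×I-2: Gg|GG
G/II-3 aff I-1×I-2: Gg|GG
⇒ G over [I-1,I-2,II-1,II-2,II-3]: 25 consistent
V/I-1 aff ·: Vv|VV
V/I-2 un ·: vv
V/II-1 aff I-1×I-2: Vv
V/II-2 aff I-1×I-2: Vv
V/II-3 aff I-1×I-2: Vv
⇒ V over [I-1,I-2,II-1,II-2,II-3]: 2 consistent
Z/I-1 un ·: zz
Z/I-2 aff ·: Zz
Z/II-1 un I-1×I-2: zz
Z/II-2 un I-1×I-2: zz
Z/II-3 un I-1×I-2: zz
⇒ Z over [I-1,I-2,II-1,II-2,II-3]: 1 consistent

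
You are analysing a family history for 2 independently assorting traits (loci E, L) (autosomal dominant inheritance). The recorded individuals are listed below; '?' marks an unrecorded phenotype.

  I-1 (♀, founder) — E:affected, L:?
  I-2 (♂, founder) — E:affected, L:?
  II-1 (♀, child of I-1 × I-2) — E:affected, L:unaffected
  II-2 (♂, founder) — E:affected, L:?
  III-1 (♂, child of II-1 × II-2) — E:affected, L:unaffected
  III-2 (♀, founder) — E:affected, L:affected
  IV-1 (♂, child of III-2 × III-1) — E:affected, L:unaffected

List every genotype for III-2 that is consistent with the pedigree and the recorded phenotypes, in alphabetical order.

III-2 ∈ {EE Ll, Ee Ll}

E/I-1 aff ·: Ee|EE
E/I-2 aff ·: Ee|EE
E/II-1 aff I-1×I-2: Ee|EE
E/II-2 aff ·: Ee|EE
E/III-1 aff II-1×II-2: Ee|EE
E/III-2 aff ·: Ee|EE
E/IV-1 aff III-2×III-1: Ee|EE
⇒ E over [I-1,I-2,II-1,II-2,III-1,III-2,IV-1]: 82 consistent
L/I-1 ? ·: ll|Ll
L/I-2 ? ·: ll|Ll
L/II-1 un I-1×I-2: ll
L/II-2 ? ·: ll|Ll
L/III-1 un II-1×II-2: ll
L/III-2 aff ·: Ll
L/IV-1 un III-2×III-1: ll
⇒ L over [I-1,I-2,II-1,II-2,III-1,III-2,IV-1]: 8 consistent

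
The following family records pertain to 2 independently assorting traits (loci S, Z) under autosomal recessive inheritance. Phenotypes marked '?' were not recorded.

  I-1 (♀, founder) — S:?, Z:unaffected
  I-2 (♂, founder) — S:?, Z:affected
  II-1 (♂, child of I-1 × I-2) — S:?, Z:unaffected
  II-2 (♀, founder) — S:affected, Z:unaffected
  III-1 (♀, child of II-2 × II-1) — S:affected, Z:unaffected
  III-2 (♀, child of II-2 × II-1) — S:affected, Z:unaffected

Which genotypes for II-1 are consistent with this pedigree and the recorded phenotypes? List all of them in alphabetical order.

S/I-1 ? ·: SS|Ss|ss
S/I-2 ? ·: SS|Ss|ss
S/II-1 ? I-1×I-2: Ss|ss
S/II-2 aff ·: ss
S/III-1 aff II-2×II-1: ss
S/III-2 aff II-2×II-1: ss
⇒ S over [I-1,I-2,II-1,II-2,III-1,III-2]: 11 consistent
Z/I-1 un ·: ZZ|Zz
Z/I-2 aff ·: zz
Z/II-1 un I-1×I-2: Zz
Z/II-2 un ·: ZZ|Zz
Z/III-1 un II-2×II-1: ZZ|Zz
Z/III-2 un II-2×II-1: ZZ|Zz
⇒ Z over [I-1,I-2,II-1,II-2,III-1,III-2]: 16 consistent

II-1 ∈ {Ss Zz, ss Zz}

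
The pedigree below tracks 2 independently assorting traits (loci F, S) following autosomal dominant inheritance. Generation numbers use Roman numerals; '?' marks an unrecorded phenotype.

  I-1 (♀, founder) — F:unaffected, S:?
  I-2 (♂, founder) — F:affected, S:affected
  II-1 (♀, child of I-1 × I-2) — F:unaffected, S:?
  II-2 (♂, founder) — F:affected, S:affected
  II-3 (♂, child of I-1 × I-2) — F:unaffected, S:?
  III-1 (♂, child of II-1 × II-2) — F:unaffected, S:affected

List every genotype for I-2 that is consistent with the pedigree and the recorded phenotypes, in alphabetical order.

F/I-1 un ·: ff
F/I-2 aff ·: Ff
F/II-1 un I-1×I-2: ff
F/II-2 aff ·: Ff
F/II-3 un I-1×I-2: ff
F/III-1 un II-1×II-2: ff
⇒ F over [I-1,I-2,II-1,II-2,II-3,III-1]: 1 consistent
S/I-1 ? ·: ss|Ss|SS
S/I-2 aff ·: Ss|SS
S/II-1 ? I-1×I-2: ss|Ss|SS
S/II-2 aff ·: Ss|SS
S/II-3 ? I-1×I-2: ss|Ss|SS
S/III-1 aff II-1×II-2: Ss|SS
⇒ S over [I-1,I-2,II-1,II-2,II-3,III-1]: 74 consistent

I-2 ∈ {Ff SS, Ff Ss}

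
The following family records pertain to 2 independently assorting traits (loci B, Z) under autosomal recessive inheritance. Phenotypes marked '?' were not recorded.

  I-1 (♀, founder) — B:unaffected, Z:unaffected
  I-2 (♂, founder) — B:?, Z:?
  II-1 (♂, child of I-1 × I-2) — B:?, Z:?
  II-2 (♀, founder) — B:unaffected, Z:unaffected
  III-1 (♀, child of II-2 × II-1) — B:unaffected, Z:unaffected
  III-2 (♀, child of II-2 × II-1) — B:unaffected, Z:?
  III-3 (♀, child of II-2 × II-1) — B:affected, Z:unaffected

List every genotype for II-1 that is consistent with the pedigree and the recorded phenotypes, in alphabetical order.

II-1 ∈ {Bb ZZ, Bb Zz, Bb zz, bb ZZ, bb Zz, bb zz}

B/I-1 un ·: BB|Bb
B/I-2 ? ·: BB|Bb|bb
B/II-1 ? I-1×I-2: Bb|bb
B/II-2 un ·: Bb
B/III-1 un II-2×II-1: BB|Bb
B/III-2 un II-2×II-1: BB|Bb
B/III-3 aff II-2×II-1: bb
⇒ B over [I-1,I-2,II-1,II-2,III-1,III-2,III-3]: 22 consistent
Z/I-1 un ·: ZZ|Zz
Z/I-2 ? ·: ZZ|Zz|zz
Z/II-1 ? I-1×I-2: ZZ|Zz|zz
Z/II-2 un ·: ZZ|Zz
Z/III-1 un II-2×II-1: ZZ|Zz
Z/III-2 ? II-2×II-1: ZZ|Zz|zz
Z/III-3 un II-2×II-1: ZZ|Zz
⇒ Z over [I-1,I-2,II-1,II-2,III-1,III-2,III-3]: 142 consistent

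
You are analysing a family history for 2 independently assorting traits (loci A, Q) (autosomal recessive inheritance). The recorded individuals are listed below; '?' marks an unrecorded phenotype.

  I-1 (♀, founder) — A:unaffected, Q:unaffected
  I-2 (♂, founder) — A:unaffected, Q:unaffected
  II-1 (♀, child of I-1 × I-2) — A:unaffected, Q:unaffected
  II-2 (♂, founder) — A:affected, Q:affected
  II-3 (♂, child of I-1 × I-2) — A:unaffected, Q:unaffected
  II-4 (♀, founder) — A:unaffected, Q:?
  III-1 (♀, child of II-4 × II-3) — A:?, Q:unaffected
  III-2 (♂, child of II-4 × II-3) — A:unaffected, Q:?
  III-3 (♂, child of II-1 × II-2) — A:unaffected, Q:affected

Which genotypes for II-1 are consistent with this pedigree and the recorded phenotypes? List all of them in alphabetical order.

A/I-1 un ·: AA|Aa
A/I-2 un ·: AA|Aa
A/II-1 un I-1×I-2: AA|Aa
A/II-2 aff ·: aa
A/II-3 un I-1×I-2: AA|Aa
A/II-4 un ·: AA|Aa
A/III-1 ? II-4×II-3: AA|Aa|aa
A/III-2 un II-4×II-3: AA|Aa
A/III-3 un II-1×II-2: Aa
⇒ A over [I-1,I-2,II-1,II-2,II-3,II-4,III-1,III-2,III-3]: 95 consistent
Q/I-1 un ·: QQ|Qq
Q/I-2 un ·: QQ|Qq
Q/II-1 un I-1×I-2: Qq
Q/II-2 aff ·: qq
Q/II-3 un I-1×I-2: QQ|Qq
Q/II-4 ? ·: QQ|Qq|qq
Q/III-1 un II-4×II-3: QQ|Qq
Q/III-2 ? II-4×II-3: QQ|Qq|qq
Q/III-3 aff II-1×II-2: qq
⇒ Q over [I-1,I-2,II-1,II-2,II-3,II-4,III-1,III-2,III-3]: 54 consistent

II-1 ∈ {AA Qq, Aa Qq}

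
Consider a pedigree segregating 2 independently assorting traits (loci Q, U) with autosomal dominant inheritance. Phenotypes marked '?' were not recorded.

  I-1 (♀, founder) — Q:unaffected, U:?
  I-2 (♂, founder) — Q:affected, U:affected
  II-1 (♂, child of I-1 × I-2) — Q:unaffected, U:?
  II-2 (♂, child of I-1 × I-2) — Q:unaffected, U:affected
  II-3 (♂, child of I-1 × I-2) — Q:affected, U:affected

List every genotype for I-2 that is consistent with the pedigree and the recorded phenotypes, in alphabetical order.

Q/I-1 un ·: qq
Q/I-2 aff ·: Qq
Q/II-1 un I-1×I-2: qq
Q/II-2 un I-1×I-2: qq
Q/II-3 aff I-1×I-2: Qq
⇒ Q over [I-1,I-2,II-1,II-2,II-3]: 1 consistent
U/I-1 ? ·: uu|Uu|UU
U/I-2 aff ·: Uu|UU
U/II-1 ? I-1×I-2: uu|Uu|UU
U/II-2 aff I-1×I-2: Uu|UU
U/II-3 aff I-1×I-2: Uu|UU
⇒ U over [I-1,I-2,II-1,II-2,II-3]: 32 consistent

I-2 ∈ {Qq UU, Qq Uu}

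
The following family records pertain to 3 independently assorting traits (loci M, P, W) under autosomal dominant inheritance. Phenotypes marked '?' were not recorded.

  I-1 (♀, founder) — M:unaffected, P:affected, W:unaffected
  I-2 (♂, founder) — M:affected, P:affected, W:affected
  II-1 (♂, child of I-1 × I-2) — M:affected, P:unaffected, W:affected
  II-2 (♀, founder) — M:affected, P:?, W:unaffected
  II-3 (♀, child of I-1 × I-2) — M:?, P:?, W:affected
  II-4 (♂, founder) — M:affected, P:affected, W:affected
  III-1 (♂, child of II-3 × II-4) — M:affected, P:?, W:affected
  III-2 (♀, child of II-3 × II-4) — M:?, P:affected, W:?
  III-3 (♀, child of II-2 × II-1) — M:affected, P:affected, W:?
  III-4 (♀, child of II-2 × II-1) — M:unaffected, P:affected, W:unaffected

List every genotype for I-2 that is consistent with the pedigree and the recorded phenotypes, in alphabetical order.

M/I-1 un ·: mm
M/I-2 aff ·: Mm|MM
M/II-1 aff I-1×I-2: Mm
M/II-2 aff ·: Mm
M/II-3 ? I-1×I-2: mm|Mm
M/II-4 aff ·: Mm|MM
M/III-1 aff II-3×II-4: Mm|MM
M/III-2 ? II-3×II-4: mm|Mm|MM
M/III-3 aff II-2×II-1: Mm|MM
M/III-4 un II-2×II-1: mm
⇒ M over [I-1,I-2,II-1,II-2,II-3,II-4,III-1,III-2,III-3,III-4]: 46 consistent
P/I-1 aff ·: Pp
P/I-2 aff ·: Pp
P/II-1 un I-1×I-2: pp
P/II-2 ? ·: Pp|PP
P/II-3 ? I-1×I-2: pp|Pp|PP
P/II-4 aff ·: Pp|PP
P/III-1 ? II-3×II-4: pp|Pp|PP
P/III-2 aff II-3×II-4: Pp|PP
P/III-3 aff II-2×II-1: Pp
P/III-4 aff II-2×II-1: Pp
⇒ P over [I-1,I-2,II-1,II-2,II-3,II-4,III-1,III-2,III-3,III-4]: 36 consistent
W/I-1 un ·: ww
W/I-2 aff ·: Ww|WW
W/II-1 aff I-1×I-2: Ww
W/II-2 un ·: ww
W/II-3 aff I-1×I-2: Ww
W/II-4 aff ·: Ww|WW
W/III-1 aff II-3×II-4: Ww|WW
W/III-2 ? II-3×II-4: ww|Ww|WW
W/III-3 ? II-2×II-1: ww|Ww
W/III-4 un II-2×II-1: ww
⇒ W over [I-1,I-2,II-1,II-2,II-3,II-4,III-1,III-2,III-3,III-4]: 40 consistent

I-2 ∈ {MM Pp WW, MM Pp Ww, Mm Pp WW, Mm Pp Ww}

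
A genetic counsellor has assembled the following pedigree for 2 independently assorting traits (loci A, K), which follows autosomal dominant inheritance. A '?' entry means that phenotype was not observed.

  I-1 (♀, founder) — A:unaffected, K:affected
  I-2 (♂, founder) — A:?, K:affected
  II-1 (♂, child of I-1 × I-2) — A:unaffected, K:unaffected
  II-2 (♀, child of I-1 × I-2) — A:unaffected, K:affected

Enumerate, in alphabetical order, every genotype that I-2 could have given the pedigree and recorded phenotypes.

I-2 ∈ {Aa Kk, aa Kk}

A/I-1 un ·: aa
A/I-2 ? ·: aa|Aa
A/II-1 un I-1×I-2: aa
A/II-2 un I-1×I-2: aa
⇒ A over [I-1,I-2,II-1,II-2]: 2 consistent
K/I-1 aff ·: Kk
K/I-2 aff ·: Kk
K/II-1 un I-1×I-2: kk
K/II-2 aff I-1×I-2: Kk|KK
⇒ K over [I-1,I-2,II-1,II-2]: 2 consistent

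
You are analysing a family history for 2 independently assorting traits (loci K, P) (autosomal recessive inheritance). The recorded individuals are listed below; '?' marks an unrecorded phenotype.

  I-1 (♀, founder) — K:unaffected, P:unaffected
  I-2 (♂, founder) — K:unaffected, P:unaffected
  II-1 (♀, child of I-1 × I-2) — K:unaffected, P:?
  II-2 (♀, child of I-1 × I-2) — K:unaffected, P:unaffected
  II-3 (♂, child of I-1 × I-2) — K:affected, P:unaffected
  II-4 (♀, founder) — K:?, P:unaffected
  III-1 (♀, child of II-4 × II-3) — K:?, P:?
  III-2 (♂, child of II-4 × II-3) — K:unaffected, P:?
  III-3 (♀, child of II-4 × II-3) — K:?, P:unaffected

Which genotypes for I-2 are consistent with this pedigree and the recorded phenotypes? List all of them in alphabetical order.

I-2 ∈ {Kk PP, Kk Pp}

K/I-1 un ·: Kk
K/I-2 un ·: Kk
K/II-1 un I-1×I-2: KK|Kk
K/II-2 un I-1×I-2: KK|Kk
K/II-3 aff I-1×I-2: kk
K/II-4 ? ·: KK|Kk
K/III-1 ? II-4×II-3: Kk|kk
K/III-2 un II-4×II-3: Kk
K/III-3 ? II-4×II-3: Kk|kk
⇒ K over [I-1,I-2,II-1,II-2,II-3,II-4,III-1,III-2,III-3]: 20 consistent
P/I-1 un ·: PP|Pp
P/I-2 un ·: PP|Pp
P/II-1 ? I-1×I-2: PP|Pp|pp
P/II-2 un I-1×I-2: PP|Pp
P/II-3 un I-1×I-2: PP|Pp
P/II-4 un ·: PP|Pp
P/III-1 ? II-4×II-3: PP|Pp|pp
P/III-2 ? II-4×II-3: PP|Pp|pp
P/III-3 un II-4×II-3: PP|Pp
⇒ P over [I-1,I-2,II-1,II-2,II-3,II-4,III-1,III-2,III-3]: 499 consistent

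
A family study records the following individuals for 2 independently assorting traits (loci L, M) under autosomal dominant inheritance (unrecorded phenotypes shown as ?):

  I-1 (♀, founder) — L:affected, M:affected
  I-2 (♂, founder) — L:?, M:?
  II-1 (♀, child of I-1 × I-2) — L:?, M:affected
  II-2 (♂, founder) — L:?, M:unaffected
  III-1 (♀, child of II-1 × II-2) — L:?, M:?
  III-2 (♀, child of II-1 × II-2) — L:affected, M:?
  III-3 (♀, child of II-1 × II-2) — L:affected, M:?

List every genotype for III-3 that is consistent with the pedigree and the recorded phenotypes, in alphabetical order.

L/I-1 aff ·: Ll|LL
L/I-2 ? ·: ll|Ll|LL
L/II-1 ? I-1×I-2: ll|Ll|LL
L/II-2 ? ·: ll|Ll|LL
L/III-1 ? II-1×II-2: ll|Ll|LL
L/III-2 aff II-1×II-2: Ll|LL
L/III-3 aff II-1×II-2: Ll|LL
⇒ L over [I-1,I-2,II-1,II-2,III-1,III-2,III-3]: 156 consistent
M/I-1 aff ·: Mm|MM
M/I-2 ? ·: mm|Mm|MM
M/II-1 aff I-1×I-2: Mm|MM
M/II-2 un ·: mm
M/III-1 ? II-1×II-2: mm|Mm
M/III-2 ? II-1×II-2: mm|Mm
M/III-3 ? II-1×II-2: mm|Mm
⇒ M over [I-1,I-2,II-1,II-2,III-1,III-2,III-3]: 44 consistent

III-3 ∈ {LL Mm, LL mm, Ll Mm, Ll mm}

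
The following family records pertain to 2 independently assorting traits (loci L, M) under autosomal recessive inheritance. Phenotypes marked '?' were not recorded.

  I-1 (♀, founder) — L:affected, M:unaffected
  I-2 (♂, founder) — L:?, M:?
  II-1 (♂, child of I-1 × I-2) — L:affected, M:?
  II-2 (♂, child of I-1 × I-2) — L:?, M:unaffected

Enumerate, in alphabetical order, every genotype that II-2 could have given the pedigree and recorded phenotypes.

II-2 ∈ {Ll MM, Ll Mm, ll MM, ll Mm}

L/I-1 aff ·: ll
L/I-2 ? ·: Ll|ll
L/II-1 aff I-1×I-2: ll
L/II-2 ? I-1×I-2: Ll|ll
⇒ L over [I-1,I-2,II-1,II-2]: 3 consistent
M/I-1 un ·: MM|Mm
M/I-2 ? ·: MM|Mm|mm
M/II-1 ? I-1×I-2: MM|Mm|mm
M/II-2 un I-1×I-2: MM|Mm
⇒ M over [I-1,I-2,II-1,II-2]: 18 consistent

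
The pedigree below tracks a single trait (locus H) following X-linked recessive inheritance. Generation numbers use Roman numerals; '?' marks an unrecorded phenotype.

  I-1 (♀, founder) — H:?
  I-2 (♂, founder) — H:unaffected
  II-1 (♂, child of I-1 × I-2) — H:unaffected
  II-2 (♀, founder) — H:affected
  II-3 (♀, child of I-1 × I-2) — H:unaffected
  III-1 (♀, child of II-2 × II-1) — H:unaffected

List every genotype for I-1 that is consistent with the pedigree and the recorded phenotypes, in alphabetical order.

I-1 ∈ {X^HX^H, X^HX^h}

H/I-1 ? ·: X^HX^H|X^HX^h
H/I-2 un ·: X^HY
H/II-1 un I-1×I-2: X^HY
H/II-2 aff ·: X^hX^h
H/II-3 un I-1×I-2: X^HX^H|X^HX^h
H/III-1 un II-2×II-1: X^HX^h
⇒ H over [I-1,I-2,II-1,II-2,II-3,III-1]: 3 consistent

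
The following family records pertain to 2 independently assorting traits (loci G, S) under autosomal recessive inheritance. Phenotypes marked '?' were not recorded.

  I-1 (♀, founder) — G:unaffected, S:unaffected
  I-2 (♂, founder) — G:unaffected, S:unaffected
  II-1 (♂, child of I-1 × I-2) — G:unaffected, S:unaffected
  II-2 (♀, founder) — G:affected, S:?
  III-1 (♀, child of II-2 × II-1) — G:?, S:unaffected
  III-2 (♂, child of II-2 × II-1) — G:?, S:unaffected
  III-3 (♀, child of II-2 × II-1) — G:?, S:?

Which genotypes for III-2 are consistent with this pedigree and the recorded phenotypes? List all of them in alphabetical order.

III-2 ∈ {Gg SS, Gg Ss, gg SS, gg Ss}

G/I-1 un ·: GG|Gg
G/I-2 un ·: GG|Gg
G/II-1 un I-1×I-2: GG|Gg
G/II-2 aff ·: gg
G/III-1 ? II-2×II-1: Gg|gg
G/III-2 ? II-2×II-1: Gg|gg
G/III-3 ? II-2×II-1: Gg|gg
⇒ G over [I-1,I-2,II-1,II-2,III-1,III-2,III-3]: 28 consistent
S/I-1 un ·: SS|Ss
S/I-2 un ·: SS|Ss
S/II-1 un I-1×I-2: SS|Ss
S/II-2 ? ·: SS|Ss|ss
S/III-1 un II-2×II-1: SS|Ss
S/III-2 un II-2×II-1: SS|Ss
S/III-3 ? II-2×II-1: SS|Ss|ss
⇒ S over [I-1,I-2,II-1,II-2,III-1,III-2,III-3]: 106 consistent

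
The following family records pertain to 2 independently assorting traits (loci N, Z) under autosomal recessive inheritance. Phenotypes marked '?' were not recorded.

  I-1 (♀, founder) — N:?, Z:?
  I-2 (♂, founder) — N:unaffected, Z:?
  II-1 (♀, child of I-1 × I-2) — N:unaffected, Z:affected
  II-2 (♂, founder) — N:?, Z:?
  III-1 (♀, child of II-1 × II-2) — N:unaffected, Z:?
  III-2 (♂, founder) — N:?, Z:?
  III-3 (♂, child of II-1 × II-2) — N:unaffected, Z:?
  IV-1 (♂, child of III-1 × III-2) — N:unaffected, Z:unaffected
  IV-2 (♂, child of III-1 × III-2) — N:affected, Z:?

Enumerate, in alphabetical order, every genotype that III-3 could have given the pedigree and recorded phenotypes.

III-3 ∈ {NN Zz, NN zz, Nn Zz, Nn zz}

N/I-1 ? ·: NN|Nn|nn
N/I-2 un ·: NN|Nn
N/II-1 un I-1×I-2: NN|Nn
N/II-2 ? ·: NN|Nn|nn
N/III-1 un II-1×II-2: Nn
N/III-2 ? ·: Nn|nn
N/III-3 un II-1×II-2: NN|Nn
N/IV-1 un III-1×III-2: NN|Nn
N/IV-2 aff III-1×III-2: nn
⇒ N over [I-1,I-2,II-1,II-2,III-1,III-2,III-3,IV-1,IV-2]: 111 consistent
Z/I-1 ? ·: Zz|zz
Z/I-2 ? ·: Zz|zz
Z/II-1 aff I-1×I-2: zz
Z/II-2 ? ·: ZZ|Zz|zz
Z/III-1 ? II-1×II-2: Zz|zz
Z/III-2 ? ·: ZZ|Zz|zz
Z/III-3 ? II-1×II-2: Zz|zz
Z/IV-1 un III-1×III-2: ZZ|Zz
Z/IV-2 ? III-1×III-2: ZZ|Zz|zz
⇒ Z over [I-1,I-2,II-1,II-2,III-1,III-2,III-3,IV-1,IV-2]: 180 consistent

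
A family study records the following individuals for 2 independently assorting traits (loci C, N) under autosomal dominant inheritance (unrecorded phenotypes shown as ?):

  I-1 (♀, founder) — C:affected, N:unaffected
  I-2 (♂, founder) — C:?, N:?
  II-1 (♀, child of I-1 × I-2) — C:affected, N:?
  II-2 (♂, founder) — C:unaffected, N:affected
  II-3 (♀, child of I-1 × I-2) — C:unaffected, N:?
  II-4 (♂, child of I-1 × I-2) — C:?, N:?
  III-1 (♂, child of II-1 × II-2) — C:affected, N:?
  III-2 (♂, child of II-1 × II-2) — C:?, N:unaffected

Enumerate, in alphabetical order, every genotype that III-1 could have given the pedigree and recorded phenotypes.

III-1 ∈ {Cc NN, Cc Nn, Cc nn}

C/I-1 aff ·: Cc
C/I-2 ? ·: cc|Cc
C/II-1 aff I-1×I-2: Cc|CC
C/II-2 un ·: cc
C/II-3 un I-1×I-2: cc
C/II-4 ? I-1×I-2: cc|Cc|CC
C/III-1 aff II-1×II-2: Cc
C/III-2 ? II-1×II-2: cc|Cc
⇒ C over [I-1,I-2,II-1,II-2,II-3,II-4,III-1,III-2]: 13 consistent
N/I-1 un ·: nn
N/I-2 ? ·: nn|Nn|NN
N/II-1 ? I-1×I-2: nn|Nn
N/II-2 aff ·: Nn
N/II-3 ? I-1×I-2: nn|Nn
N/II-4 ? I-1×I-2: nn|Nn
N/III-1 ? II-1×II-2: nn|Nn|NN
N/III-2 un II-1×II-2: nn
⇒ N over [I-1,I-2,II-1,II-2,II-3,II-4,III-1,III-2]: 25 consistent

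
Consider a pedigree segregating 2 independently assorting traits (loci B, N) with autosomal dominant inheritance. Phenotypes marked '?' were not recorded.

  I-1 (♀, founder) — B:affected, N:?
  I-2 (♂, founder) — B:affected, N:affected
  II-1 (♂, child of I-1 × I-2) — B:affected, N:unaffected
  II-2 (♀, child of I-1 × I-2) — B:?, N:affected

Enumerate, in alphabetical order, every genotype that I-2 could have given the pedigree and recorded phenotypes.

I-2 ∈ {BB Nn, Bb Nn}

B/I-1 aff ·: Bb|BB
B/I-2 aff ·: Bb|BB
B/II-1 aff I-1×I-2: Bb|BB
B/II-2 ? I-1×I-2: bb|Bb|BB
⇒ B over [I-1,I-2,II-1,II-2]: 15 consistent
N/I-1 ? ·: nn|Nn
N/I-2 aff ·: Nn
N/II-1 un I-1×I-2: nn
N/II-2 aff I-1×I-2: Nn|NN
⇒ N over [I-1,I-2,II-1,II-2]: 3 consistent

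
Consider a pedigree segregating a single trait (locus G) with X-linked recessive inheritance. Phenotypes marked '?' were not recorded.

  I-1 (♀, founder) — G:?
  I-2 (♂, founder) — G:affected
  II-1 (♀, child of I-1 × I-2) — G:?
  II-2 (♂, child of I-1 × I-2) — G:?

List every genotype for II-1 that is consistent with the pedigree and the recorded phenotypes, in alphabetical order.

II-1 ∈ {X^GX^g, X^gX^g}

G/I-1 ? ·: X^GX^G|X^GX^g|X^gX^g
G/I-2 aff ·: X^gY
G/II-1 ? I-1×I-2: X^GX^g|X^gX^g
G/II-2 ? I-1×I-2: X^GY|X^gY
⇒ G over [I-1,I-2,II-1,II-2]: 6 consistent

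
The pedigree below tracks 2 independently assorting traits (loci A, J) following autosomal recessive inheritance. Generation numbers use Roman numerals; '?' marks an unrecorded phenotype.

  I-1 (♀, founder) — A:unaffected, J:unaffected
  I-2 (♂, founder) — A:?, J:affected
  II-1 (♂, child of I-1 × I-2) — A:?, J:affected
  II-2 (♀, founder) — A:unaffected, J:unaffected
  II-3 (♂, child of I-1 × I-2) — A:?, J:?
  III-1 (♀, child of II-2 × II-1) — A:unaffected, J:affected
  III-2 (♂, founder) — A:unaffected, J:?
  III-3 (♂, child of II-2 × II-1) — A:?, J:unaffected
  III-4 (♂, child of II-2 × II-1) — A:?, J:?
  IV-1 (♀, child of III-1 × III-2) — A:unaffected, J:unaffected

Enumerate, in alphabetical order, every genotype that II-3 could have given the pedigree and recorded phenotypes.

II-3 ∈ {AA Jj, AA jj, Aa Jj, Aa jj, aa Jj, aa jj}

A/I-1 un ·: AA|Aa
A/I-2 ? ·: AA|Aa|aa
A/II-1 ? I-1×I-2: AA|Aa|aa
A/II-2 un ·: AA|Aa
A/II-3 ? I-1×I-2: AA|Aa|aa
A/III-1 un II-2×II-1: AA|Aa
A/III-2 un ·: AA|Aa
A/III-3 ? II-2×II-1: AA|Aa|aa
A/III-4 ? II-2×II-1: AA|Aa|aa
A/IV-1 un III-1×III-2: AA|Aa
⇒ A over [I-1,I-2,II-1,II-2,II-3,III-1,III-2,III-3,III-4,IV-1]: 1258 consistent
J/I-1 un ·: Jj
J/I-2 aff ·: jj
J/II-1 aff I-1×I-2: jj
J/II-2 un ·: Jj
J/II-3 ? I-1×I-2: Jj|jj
J/III-1 aff II-2×II-1: jj
J/III-2 ? ·: JJ|Jj
J/III-3 un II-2×II-1: Jj
J/III-4 ? II-2×II-1: Jj|jj
J/IV-1 un III-1×III-2: Jj
⇒ J over [I-1,I-2,II-1,II-2,II-3,III-1,III-2,III-3,III-4,IV-1]: 8 consistent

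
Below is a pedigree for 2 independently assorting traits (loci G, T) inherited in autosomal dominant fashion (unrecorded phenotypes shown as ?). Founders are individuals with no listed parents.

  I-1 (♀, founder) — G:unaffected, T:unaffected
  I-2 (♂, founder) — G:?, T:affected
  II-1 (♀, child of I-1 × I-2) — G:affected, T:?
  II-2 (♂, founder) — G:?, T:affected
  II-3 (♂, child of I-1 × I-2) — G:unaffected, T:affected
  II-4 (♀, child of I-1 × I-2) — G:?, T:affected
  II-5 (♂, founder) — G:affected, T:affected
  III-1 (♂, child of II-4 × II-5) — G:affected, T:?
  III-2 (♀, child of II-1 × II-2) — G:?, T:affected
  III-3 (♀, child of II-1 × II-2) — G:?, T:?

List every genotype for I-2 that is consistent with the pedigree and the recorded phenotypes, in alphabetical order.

G/I-1 un ·: gg
G/I-2 ? ·: Gg
G/II-1 aff I-1×I-2: Gg
G/II-2 ? ·: gg|Gg|GG
G/II-3 un I-1×I-2: gg
G/II-4 ? I-1×I-2: gg|Gg
G/II-5 aff ·: Gg|GG
G/III-1 aff II-4×II-5: Gg|GG
G/III-2 ? II-1×II-2: gg|Gg|GG
G/III-3 ? II-1×II-2: gg|Gg|GG
⇒ G over [I-1,I-2,II-1,II-2,II-3,II-4,II-5,III-1,III-2,III-3]: 102 consistent
T/I-1 un ·: tt
T/I-2 aff ·: Tt|TT
T/II-1 ? I-1×I-2: tt|Tt
T/II-2 aff ·: Tt|TT
T/II-3 aff I-1×I-2: Tt
T/II-4 aff I-1×I-2: Tt
T/II-5 aff ·: Tt|TT
T/III-1 ? II-4×II-5: tt|Tt|TT
T/III-2 aff II-1×II-2: Tt|TT
T/III-3 ? II-1×II-2: tt|Tt|TT
⇒ T over [I-1,I-2,II-1,II-2,II-3,II-4,II-5,III-1,III-2,III-3]: 115 consistent

I-2 ∈ {Gg TT, Gg Tt}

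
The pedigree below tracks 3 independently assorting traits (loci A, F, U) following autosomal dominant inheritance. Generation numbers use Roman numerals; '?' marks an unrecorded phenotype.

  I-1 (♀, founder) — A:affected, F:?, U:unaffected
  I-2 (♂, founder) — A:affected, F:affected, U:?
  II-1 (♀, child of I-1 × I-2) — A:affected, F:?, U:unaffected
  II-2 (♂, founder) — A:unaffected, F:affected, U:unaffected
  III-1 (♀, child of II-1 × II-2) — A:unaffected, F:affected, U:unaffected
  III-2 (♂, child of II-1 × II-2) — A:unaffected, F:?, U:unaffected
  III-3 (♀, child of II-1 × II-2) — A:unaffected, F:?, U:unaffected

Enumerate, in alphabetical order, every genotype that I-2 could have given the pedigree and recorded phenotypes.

I-2 ∈ {AA FF Uu, AA FF uu, AA Ff Uu, AA Ff uu, Aa FF Uu, Aa FF uu, Aa Ff Uu, Aa Ff uu}

A/I-1 aff ·: Aa|AA
A/I-2 aff ·: Aa|AA
A/II-1 aff I-1×I-2: Aa
A/II-2 un ·: aa
A/III-1 un II-1×II-2: aa
A/III-2 un II-1×II-2: aa
A/III-3 un II-1×II-2: aa
⇒ A over [I-1,I-2,II-1,II-2,III-1,III-2,III-3]: 3 consistent
F/I-1 ? ·: ff|Ff|FF
F/I-2 aff ·: Ff|FF
F/II-1 ? I-1×I-2: ff|Ff|FF
F/II-2 aff ·: Ff|FF
F/III-1 aff II-1×II-2: Ff|FF
F/III-2 ? II-1×II-2: ff|Ff|FF
F/III-3 ? II-1×II-2: ff|Ff|FF
⇒ F over [I-1,I-2,II-1,II-2,III-1,III-2,III-3]: 176 consistent
U/I-1 un ·: uu
U/I-2 ? ·: uu|Uu
U/II-1 un I-1×I-2: uu
U/II-2 un ·: uu
U/III-1 un II-1×II-2: uu
U/III-2 un II-1×II-2: uu
U/III-3 un II-1×II-2: uu
⇒ U over [I-1,I-2,II-1,II-2,III-1,III-2,III-3]: 2 consistent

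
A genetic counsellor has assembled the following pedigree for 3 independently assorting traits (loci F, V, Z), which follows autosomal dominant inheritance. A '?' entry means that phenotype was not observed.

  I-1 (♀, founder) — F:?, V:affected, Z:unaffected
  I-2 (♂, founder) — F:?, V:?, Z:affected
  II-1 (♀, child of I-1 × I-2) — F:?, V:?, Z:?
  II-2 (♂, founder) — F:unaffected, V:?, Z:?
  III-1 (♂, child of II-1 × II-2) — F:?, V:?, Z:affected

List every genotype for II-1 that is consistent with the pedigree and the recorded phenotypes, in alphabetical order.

II-1 ∈ {FF VV Zz, FF VV zz, FF Vv Zz, FF Vv zz, FF vv Zz, FF vv zz, Ff VV Zz, Ff VV zz, Ff Vv Zz, Ff Vv zz, Ff vv Zz, Ff vv zz, ff VV Zz, ff VV zz, ff Vv Zz, ff Vv zz, ff vv Zz, ff vv zz}

F/I-1 ? ·: ff|Ff|FF
F/I-2 ? ·: ff|Ff|FF
F/II-1 ? I-1×I-2: ff|Ff|FF
F/II-2 un ·: ff
F/III-1 ? II-1×II-2: ff|Ff
⇒ F over [I-1,I-2,II-1,II-2,III-1]: 22 consistent
V/I-1 aff ·: Vv|VV
V/I-2 ? ·: vv|Vv|VV
V/II-1 ? I-1×I-2: vv|Vv|VV
V/II-2 ? ·: vv|Vv|VV
V/III-1 ? II-1×II-2: vv|Vv|VV
⇒ V over [I-1,I-2,II-1,II-2,III-1]: 59 consistent
Z/I-1 un ·: zz
Z/I-2 aff ·: Zz|ZZ
Z/II-1 ? I-1×I-2: zz|Zz
Z/II-2 ? ·: zz|Zz|ZZ
Z/III-1 aff II-1×II-2: Zz|ZZ
⇒ Z over [I-1,I-2,II-1,II-2,III-1]: 12 consistent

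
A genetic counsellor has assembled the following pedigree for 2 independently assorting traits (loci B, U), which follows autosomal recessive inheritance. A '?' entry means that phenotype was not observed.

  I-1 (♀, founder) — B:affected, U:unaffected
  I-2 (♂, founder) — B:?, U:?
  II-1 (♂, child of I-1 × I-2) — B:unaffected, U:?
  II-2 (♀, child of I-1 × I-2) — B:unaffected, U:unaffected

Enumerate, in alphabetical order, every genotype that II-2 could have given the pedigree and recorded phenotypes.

B/I-1 aff ·: bb
B/I-2 ? ·: BB|Bb
B/II-1 un I-1×I-2: Bb
B/II-2 un I-1×I-2: Bb
⇒ B over [I-1,I-2,II-1,II-2]: 2 consistent
U/I-1 un ·: UU|Uu
U/I-2 ? ·: UU|Uu|uu
U/II-1 ? I-1×I-2: UU|Uu|uu
U/II-2 un I-1×I-2: UU|Uu
⇒ U over [I-1,I-2,II-1,II-2]: 18 consistent

II-2 ∈ {Bb UU, Bb Uu}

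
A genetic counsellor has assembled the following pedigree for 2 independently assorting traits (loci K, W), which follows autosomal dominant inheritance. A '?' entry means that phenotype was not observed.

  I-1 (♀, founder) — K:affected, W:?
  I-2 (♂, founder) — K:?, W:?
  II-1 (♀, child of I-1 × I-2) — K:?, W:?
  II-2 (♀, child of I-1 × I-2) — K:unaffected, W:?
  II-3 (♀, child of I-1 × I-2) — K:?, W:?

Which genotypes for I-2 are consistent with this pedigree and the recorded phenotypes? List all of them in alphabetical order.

I-2 ∈ {Kk WW, Kk Ww, Kk ww, kk WW, kk Ww, kk ww}

K/I-1 aff ·: Kk
K/I-2 ? ·: kk|Kk
K/II-1 ? I-1×I-2: kk|Kk|KK
K/II-2 un I-1×I-2: kk
K/II-3 ? I-1×I-2: kk|Kk|KK
⇒ K over [I-1,I-2,II-1,II-2,II-3]: 13 consistent
W/I-1 ? ·: ww|Ww|WW
W/I-2 ? ·: ww|Ww|WW
W/II-1 ? I-1×I-2: ww|Ww|WW
W/II-2 ? I-1×I-2: ww|Ww|WW
W/II-3 ? I-1×I-2: ww|Ww|WW
⇒ W over [I-1,I-2,II-1,II-2,II-3]: 63 consistent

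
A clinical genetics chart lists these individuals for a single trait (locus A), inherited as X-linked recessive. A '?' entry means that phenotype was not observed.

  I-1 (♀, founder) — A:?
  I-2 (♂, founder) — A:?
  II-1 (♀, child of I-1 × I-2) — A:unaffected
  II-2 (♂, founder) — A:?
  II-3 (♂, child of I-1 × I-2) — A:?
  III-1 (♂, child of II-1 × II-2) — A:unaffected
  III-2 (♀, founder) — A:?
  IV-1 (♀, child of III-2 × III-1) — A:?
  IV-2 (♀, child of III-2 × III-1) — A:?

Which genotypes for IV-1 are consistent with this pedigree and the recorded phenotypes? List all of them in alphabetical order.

IV-1 ∈ {X^AX^A, X^AX^a}

A/I-1 ? ·: X^AX^A|X^AX^a|X^aX^a
A/I-2 ? ·: X^AY|X^aY
A/II-1 un I-1×I-2: X^AX^A|X^AX^a
A/II-2 ? ·: X^AY|X^aY
A/II-3 ? I-1×I-2: X^AY|X^aY
A/III-1 un II-1×II-2: X^AY
A/III-2 ? ·: X^AX^A|X^AX^a|X^aX^a
A/IV-1 ? III-2×III-1: X^AX^A|X^AX^a
A/IV-2 ? III-2×III-1: X^AX^A|X^AX^a
⇒ A over [I-1,I-2,II-1,II-2,II-3,III-1,III-2,IV-1,IV-2]: 108 consistent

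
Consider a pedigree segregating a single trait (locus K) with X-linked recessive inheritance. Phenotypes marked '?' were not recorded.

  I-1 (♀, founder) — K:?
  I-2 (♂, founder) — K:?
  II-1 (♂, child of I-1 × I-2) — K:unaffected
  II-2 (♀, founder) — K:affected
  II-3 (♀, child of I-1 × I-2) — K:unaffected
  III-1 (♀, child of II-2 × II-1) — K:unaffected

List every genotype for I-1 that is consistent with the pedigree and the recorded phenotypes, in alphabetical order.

K/I-1 ? ·: X^KX^K|X^KX^k
K/I-2 ? ·: X^KY|X^kY
K/II-1 un I-1×I-2: X^KY
K/II-2 aff ·: X^kX^k
K/II-3 un I-1×I-2: X^KX^K|X^KX^k
K/III-1 un II-2×II-1: X^KX^k
⇒ K over [I-1,I-2,II-1,II-2,II-3,III-1]: 5 consistent

I-1 ∈ {X^KX^K, X^KX^k}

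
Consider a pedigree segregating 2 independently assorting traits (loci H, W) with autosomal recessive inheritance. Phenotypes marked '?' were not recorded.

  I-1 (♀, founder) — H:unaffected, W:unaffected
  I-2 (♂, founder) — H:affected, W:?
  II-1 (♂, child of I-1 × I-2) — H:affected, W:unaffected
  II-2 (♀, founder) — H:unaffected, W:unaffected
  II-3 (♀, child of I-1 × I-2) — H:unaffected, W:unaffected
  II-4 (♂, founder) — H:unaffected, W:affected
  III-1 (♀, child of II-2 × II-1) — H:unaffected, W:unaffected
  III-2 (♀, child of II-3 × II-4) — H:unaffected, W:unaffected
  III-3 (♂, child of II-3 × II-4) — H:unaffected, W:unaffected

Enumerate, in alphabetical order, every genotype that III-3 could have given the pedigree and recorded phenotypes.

III-3 ∈ {HH Ww, Hh Ww}

H/I-1 un ·: Hh
H/I-2 aff ·: hh
H/II-1 aff I-1×I-2: hh
H/II-2 un ·: HH|Hh
H/II-3 un I-1×I-2: Hh
H/II-4 un ·: HH|Hh
H/III-1 un II-2×II-1: Hh
H/III-2 un II-3×II-4: HH|Hh
H/III-3 un II-3×II-4: HH|Hh
⇒ H over [I-1,I-2,II-1,II-2,II-3,II-4,III-1,III-2,III-3]: 16 consistent
W/I-1 un ·: WW|Ww
W/I-2 ? ·: WW|Ww|ww
W/II-1 un I-1×I-2: WW|Ww
W/II-2 un ·: WW|Ww
W/II-3 un I-1×I-2: WW|Ww
W/II-4 aff ·: ww
W/III-1 un II-2×II-1: WW|Ww
W/III-2 un II-3×II-4: Ww
W/III-3 un II-3×II-4: Ww
⇒ W over [I-1,I-2,II-1,II-2,II-3,II-4,III-1,III-2,III-3]: 53 consistent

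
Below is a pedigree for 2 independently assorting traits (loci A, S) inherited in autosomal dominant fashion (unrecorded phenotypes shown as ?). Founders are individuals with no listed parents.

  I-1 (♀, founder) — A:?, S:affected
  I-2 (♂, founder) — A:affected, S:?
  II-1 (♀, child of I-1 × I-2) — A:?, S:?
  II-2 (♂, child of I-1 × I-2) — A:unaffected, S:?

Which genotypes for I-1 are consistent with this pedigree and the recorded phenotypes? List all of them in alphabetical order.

I-1 ∈ {Aa SS, Aa Ss, aa SS, aa Ss}

A/I-1 ? ·: aa|Aa
A/I-2 aff ·: Aa
A/II-1 ? I-1×I-2: aa|Aa|AA
A/II-2 un I-1×I-2: aa
⇒ A over [I-1,I-2,II-1,II-2]: 5 consistent
S/I-1 aff ·: Ss|SS
S/I-2 ? ·: ss|Ss|SS
S/II-1 ? I-1×I-2: ss|Ss|SS
S/II-2 ? I-1×I-2: ss|Ss|SS
⇒ S over [I-1,I-2,II-1,II-2]: 23 consistent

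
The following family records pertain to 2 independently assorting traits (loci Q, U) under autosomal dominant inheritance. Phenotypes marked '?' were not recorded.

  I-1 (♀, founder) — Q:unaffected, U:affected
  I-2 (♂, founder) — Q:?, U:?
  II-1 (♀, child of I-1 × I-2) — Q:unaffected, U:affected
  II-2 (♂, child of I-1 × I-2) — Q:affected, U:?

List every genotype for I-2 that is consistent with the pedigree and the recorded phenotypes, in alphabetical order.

I-2 ∈ {Qq UU, Qq Uu, Qq uu}

Q/I-1 un ·: qq
Q/I-2 ? ·: Qq
Q/II-1 un I-1×I-2: qq
Q/II-2 aff I-1×I-2: Qq
⇒ Q over [I-1,I-2,II-1,II-2]: 1 consistent
U/I-1 aff ·: Uu|UU
U/I-2 ? ·: uu|Uu|UU
U/II-1 aff I-1×I-2: Uu|UU
U/II-2 ? I-1×I-2: uu|Uu|UU
⇒ U over [I-1,I-2,II-1,II-2]: 18 consistent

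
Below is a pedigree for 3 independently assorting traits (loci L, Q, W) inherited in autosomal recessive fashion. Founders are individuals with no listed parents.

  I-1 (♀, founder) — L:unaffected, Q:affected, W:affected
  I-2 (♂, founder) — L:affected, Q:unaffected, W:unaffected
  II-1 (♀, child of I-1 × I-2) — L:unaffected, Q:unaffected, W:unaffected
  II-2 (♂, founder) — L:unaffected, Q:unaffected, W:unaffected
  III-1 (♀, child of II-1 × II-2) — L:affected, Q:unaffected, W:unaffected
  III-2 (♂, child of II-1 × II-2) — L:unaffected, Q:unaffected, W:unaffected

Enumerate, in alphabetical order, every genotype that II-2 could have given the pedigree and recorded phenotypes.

II-2 ∈ {Ll QQ WW, Ll QQ Ww, Ll Qq WW, Ll Qq Ww}

L/I-1 un ·: LL|Ll
L/I-2 aff ·: ll
L/II-1 un I-1×I-2: Ll
L/II-2 un ·: Ll
L/III-1 aff II-1×II-2: ll
L/III-2 un II-1×II-2: LL|Ll
⇒ L over [I-1,I-2,II-1,II-2,III-1,III-2]: 4 consistent
Q/I-1 aff ·: qq
Q/I-2 un ·: QQ|Qq
Q/II-1 un I-1×I-2: Qq
Q/II-2 un ·: QQ|Qq
Q/III-1 un II-1×II-2: QQ|Qq
Q/III-2 un II-1×II-2: QQ|Qq
⇒ Q over [I-1,I-2,II-1,II-2,III-1,III-2]: 16 consistent
W/I-1 aff ·: ww
W/I-2 un ·: WW|Ww
W/II-1 un I-1×I-2: Ww
W/II-2 un ·: WW|Ww
W/III-1 un II-1×II-2: WW|Ww
W/III-2 un II-1×II-2: WW|Ww
⇒ W over [I-1,I-2,II-1,II-2,III-1,III-2]: 16 consistent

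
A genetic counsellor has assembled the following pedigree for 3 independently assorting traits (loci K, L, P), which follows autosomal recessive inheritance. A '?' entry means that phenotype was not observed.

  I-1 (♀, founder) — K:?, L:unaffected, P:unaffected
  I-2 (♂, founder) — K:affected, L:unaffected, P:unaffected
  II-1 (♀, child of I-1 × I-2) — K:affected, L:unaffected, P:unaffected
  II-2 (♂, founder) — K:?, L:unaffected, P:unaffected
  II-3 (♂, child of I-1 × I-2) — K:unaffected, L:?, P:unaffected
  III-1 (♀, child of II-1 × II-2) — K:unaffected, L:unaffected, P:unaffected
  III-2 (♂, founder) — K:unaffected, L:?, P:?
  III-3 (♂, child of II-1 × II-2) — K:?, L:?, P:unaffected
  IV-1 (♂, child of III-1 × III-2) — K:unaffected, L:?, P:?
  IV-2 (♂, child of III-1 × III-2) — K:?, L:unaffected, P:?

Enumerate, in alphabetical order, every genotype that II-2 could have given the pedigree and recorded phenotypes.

K/I-1 ? ·: Kk
K/I-2 aff ·: kk
K/II-1 aff I-1×I-2: kk
K/II-2 ? ·: KK|Kk
K/II-3 un I-1×I-2: Kk
K/III-1 un II-1×II-2: Kk
K/III-2 un ·: KK|Kk
K/III-3 ? II-1×II-2: Kk|kk
K/IV-1 un III-1×III-2: KK|Kk
K/IV-2 ? III-1×III-2: KK|Kk|kk
⇒ K over [I-1,I-2,II-1,II-2,II-3,III-1,III-2,III-3,IV-1,IV-2]: 30 consistent
L/I-1 un ·: LL|Ll
L/I-2 un ·: LL|Ll
L/II-1 un I-1×I-2: LL|Ll
L/II-2 un ·: LL|Ll
L/II-3 ? I-1×I-2: LL|Ll|ll
L/III-1 un II-1×II-2: LL|Ll
L/III-2 ? ·: LL|Ll|ll
L/III-3 ? II-1×II-2: LL|Ll|ll
L/IV-1 ? III-1×III-2: LL|Ll|ll
L/IV-2 un III-1×III-2: LL|Ll
⇒ L over [I-1,I-2,II-1,II-2,II-3,III-1,III-2,III-3,IV-1,IV-2]: 966 consistent
P/I-1 un ·: PP|Pp
P/I-2 un ·: PP|Pp
P/II-1 un I-1×I-2: PP|Pp
P/II-2 un ·: PP|Pp
P/II-3 un I-1×I-2: PP|Pp
P/III-1 un II-1×II-2: PP|Pp
P/III-2 ? ·: PP|Pp|pp
P/III-3 un II-1×II-2: PP|Pp
P/IV-1 ? III-1×III-2: PP|Pp|pp
P/IV-2 ? III-1×III-2: PP|Pp|pp
⇒ P over [I-1,I-2,II-1,II-2,II-3,III-1,III-2,III-3,IV-1,IV-2]: 916 consistent

II-2 ∈ {KK LL PP, KK LL Pp, KK Ll PP, KK Ll Pp, Kk LL PP, Kk LL Pp, Kk Ll PP, Kk Ll Pp}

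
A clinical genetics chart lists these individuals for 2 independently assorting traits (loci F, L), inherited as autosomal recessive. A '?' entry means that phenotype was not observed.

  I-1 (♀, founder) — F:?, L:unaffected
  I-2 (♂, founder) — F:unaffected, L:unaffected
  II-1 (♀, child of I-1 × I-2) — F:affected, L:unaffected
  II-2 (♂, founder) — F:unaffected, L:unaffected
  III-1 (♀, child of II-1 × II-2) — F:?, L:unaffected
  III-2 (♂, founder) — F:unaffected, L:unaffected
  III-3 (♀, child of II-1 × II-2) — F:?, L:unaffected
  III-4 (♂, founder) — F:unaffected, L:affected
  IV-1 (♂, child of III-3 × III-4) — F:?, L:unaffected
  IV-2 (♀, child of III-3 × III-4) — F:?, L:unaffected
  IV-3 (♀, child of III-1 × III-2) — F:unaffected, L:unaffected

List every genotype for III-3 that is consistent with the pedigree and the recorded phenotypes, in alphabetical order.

F/I-1 ? ·: Ff|ff
F/I-2 un ·: Ff
F/II-1 aff I-1×I-2: ff
F/II-2 un ·: FF|Ff
F/III-1 ? II-1×II-2: Ff|ff
F/III-2 un ·: FF|Ff
F/III-3 ? II-1×II-2: Ff|ff
F/III-4 un ·: FF|Ff
F/IV-1 ? III-3×III-4: FF|Ff|ff
F/IV-2 ? III-3×III-4: FF|Ff|ff
F/IV-3 un III-1×III-2: FF|Ff
⇒ F over [I-1,I-2,II-1,II-2,III-1,III-2,III-3,III-4,IV-1,IV-2,IV-3]: 320 consistent
L/I-1 un ·: LL|Ll
L/I-2 un ·: LL|Ll
L/II-1 un I-1×I-2: LL|Ll
L/II-2 un ·: LL|Ll
L/III-1 un II-1×II-2: LL|Ll
L/III-2 un ·: LL|Ll
L/III-3 un II-1×II-2: LL|Ll
L/III-4 aff ·: ll
L/IV-1 un III-3×III-4: Ll
L/IV-2 un III-3×III-4: Ll
L/IV-3 un III-1×III-2: LL|Ll
⇒ L over [I-1,I-2,II-1,II-2,III-1,III-2,III-3,III-4,IV-1,IV-2,IV-3]: 152 consistent

III-3 ∈ {Ff LL, Ff Ll, ff LL, ff Ll}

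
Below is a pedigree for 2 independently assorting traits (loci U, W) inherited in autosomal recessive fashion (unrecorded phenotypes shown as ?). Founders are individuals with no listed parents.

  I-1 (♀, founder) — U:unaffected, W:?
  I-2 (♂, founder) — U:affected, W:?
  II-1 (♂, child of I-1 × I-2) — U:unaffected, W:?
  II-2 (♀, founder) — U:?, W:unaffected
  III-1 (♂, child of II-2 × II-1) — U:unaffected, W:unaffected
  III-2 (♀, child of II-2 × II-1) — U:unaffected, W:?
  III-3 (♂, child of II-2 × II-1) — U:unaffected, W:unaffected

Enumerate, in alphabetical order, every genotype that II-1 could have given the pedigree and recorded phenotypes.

U/I-1 un ·: UU|Uu
U/I-2 aff ·: uu
U/II-1 un I-1×I-2: Uu
U/II-2 ? ·: UU|Uu|uu
U/III-1 un II-2×II-1: UU|Uu
U/III-2 un II-2×II-1: UU|Uu
U/III-3 un II-2×II-1: UU|Uu
⇒ U over [I-1,I-2,II-1,II-2,III-1,III-2,III-3]: 34 consistent
W/I-1 ? ·: WW|Ww|ww
W/I-2 ? ·: WW|Ww|ww
W/II-1 ? I-1×I-2: WW|Ww|ww
W/II-2 un ·: WW|Ww
W/III-1 un II-2×II-1: WW|Ww
W/III-2 ? II-2×II-1: WW|Ww|ww
W/III-3 un II-2×II-1: WW|Ww
⇒ W over [I-1,I-2,II-1,II-2,III-1,III-2,III-3]: 188 consistent

II-1 ∈ {Uu WW, Uu Ww, Uu ww}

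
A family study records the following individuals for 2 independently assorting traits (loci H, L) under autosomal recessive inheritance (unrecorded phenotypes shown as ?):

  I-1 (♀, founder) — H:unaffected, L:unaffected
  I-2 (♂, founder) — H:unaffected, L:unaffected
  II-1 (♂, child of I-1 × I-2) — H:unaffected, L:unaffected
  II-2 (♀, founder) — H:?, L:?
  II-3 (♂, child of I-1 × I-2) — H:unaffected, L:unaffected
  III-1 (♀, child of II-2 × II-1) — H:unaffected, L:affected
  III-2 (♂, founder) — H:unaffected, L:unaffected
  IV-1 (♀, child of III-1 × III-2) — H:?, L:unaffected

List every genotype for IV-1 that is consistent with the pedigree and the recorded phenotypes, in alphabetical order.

IV-1 ∈ {HH Ll, Hh Ll, hh Ll}

H/I-1 un ·: HH|Hh
H/I-2 un ·: HH|Hh
H/II-1 un I-1×I-2: HH|Hh
H/II-2 ? ·: HH|Hh|hh
H/II-3 un I-1×I-2: HH|Hh
H/III-1 un II-2×II-1: HH|Hh
H/III-2 un ·: HH|Hh
H/IV-1 ? III-1×III-2: HH|Hh|hh
⇒ H over [I-1,I-2,II-1,II-2,II-3,III-1,III-2,IV-1]: 238 consistent
L/I-1 un ·: LL|Ll
L/I-2 un ·: LL|Ll
L/II-1 un I-1×I-2: Ll
L/II-2 ? ·: Ll|ll
L/II-3 un I-1×I-2: LL|Ll
L/III-1 aff II-2×II-1: ll
L/III-2 un ·: LL|Ll
L/IV-1 un III-1×III-2: Ll
⇒ L over [I-1,I-2,II-1,II-2,II-3,III-1,III-2,IV-1]: 24 consistent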